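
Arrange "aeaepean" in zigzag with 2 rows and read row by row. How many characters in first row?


Zigzag "aeaepean" into 2 rows:
Placing characters:
  'a' => row 0
  'e' => row 1
  'a' => row 0
  'e' => row 1
  'p' => row 0
  'e' => row 1
  'a' => row 0
  'n' => row 1
Rows:
  Row 0: "aapa"
  Row 1: "eeen"
First row length: 4

4


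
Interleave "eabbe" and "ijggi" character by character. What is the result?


Interleaving "eabbe" and "ijggi":
  Position 0: 'e' from first, 'i' from second => "ei"
  Position 1: 'a' from first, 'j' from second => "aj"
  Position 2: 'b' from first, 'g' from second => "bg"
  Position 3: 'b' from first, 'g' from second => "bg"
  Position 4: 'e' from first, 'i' from second => "ei"
Result: eiajbgbgei

eiajbgbgei


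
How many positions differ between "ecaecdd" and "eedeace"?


Comparing "ecaecdd" and "eedeace" position by position:
  Position 0: 'e' vs 'e' => same
  Position 1: 'c' vs 'e' => DIFFER
  Position 2: 'a' vs 'd' => DIFFER
  Position 3: 'e' vs 'e' => same
  Position 4: 'c' vs 'a' => DIFFER
  Position 5: 'd' vs 'c' => DIFFER
  Position 6: 'd' vs 'e' => DIFFER
Positions that differ: 5

5


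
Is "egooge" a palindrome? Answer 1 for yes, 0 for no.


Input: egooge
Reversed: egooge
  Compare pos 0 ('e') with pos 5 ('e'): match
  Compare pos 1 ('g') with pos 4 ('g'): match
  Compare pos 2 ('o') with pos 3 ('o'): match
Result: palindrome

1


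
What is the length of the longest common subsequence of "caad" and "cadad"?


LCS of "caad" and "cadad"
DP table:
           c    a    d    a    d
      0    0    0    0    0    0
  c   0    1    1    1    1    1
  a   0    1    2    2    2    2
  a   0    1    2    2    3    3
  d   0    1    2    3    3    4
LCS length = dp[4][5] = 4

4


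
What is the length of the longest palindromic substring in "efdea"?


Input: "efdea"
Checking substrings for palindromes:
  No multi-char palindromic substrings found
Longest palindromic substring: "e" with length 1

1


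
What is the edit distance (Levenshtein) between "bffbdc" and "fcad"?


Computing edit distance: "bffbdc" -> "fcad"
DP table:
           f    c    a    d
      0    1    2    3    4
  b   1    1    2    3    4
  f   2    1    2    3    4
  f   3    2    2    3    4
  b   4    3    3    3    4
  d   5    4    4    4    3
  c   6    5    4    5    4
Edit distance = dp[6][4] = 4

4


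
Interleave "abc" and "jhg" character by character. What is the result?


Interleaving "abc" and "jhg":
  Position 0: 'a' from first, 'j' from second => "aj"
  Position 1: 'b' from first, 'h' from second => "bh"
  Position 2: 'c' from first, 'g' from second => "cg"
Result: ajbhcg

ajbhcg


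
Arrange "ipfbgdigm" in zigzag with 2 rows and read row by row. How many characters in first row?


Zigzag "ipfbgdigm" into 2 rows:
Placing characters:
  'i' => row 0
  'p' => row 1
  'f' => row 0
  'b' => row 1
  'g' => row 0
  'd' => row 1
  'i' => row 0
  'g' => row 1
  'm' => row 0
Rows:
  Row 0: "ifgim"
  Row 1: "pbdg"
First row length: 5

5


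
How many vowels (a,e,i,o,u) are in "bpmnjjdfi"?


Input: bpmnjjdfi
Checking each character:
  'b' at position 0: consonant
  'p' at position 1: consonant
  'm' at position 2: consonant
  'n' at position 3: consonant
  'j' at position 4: consonant
  'j' at position 5: consonant
  'd' at position 6: consonant
  'f' at position 7: consonant
  'i' at position 8: vowel (running total: 1)
Total vowels: 1

1


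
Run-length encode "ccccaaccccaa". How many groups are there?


Input: ccccaaccccaa
Scanning for consecutive runs:
  Group 1: 'c' x 4 (positions 0-3)
  Group 2: 'a' x 2 (positions 4-5)
  Group 3: 'c' x 4 (positions 6-9)
  Group 4: 'a' x 2 (positions 10-11)
Total groups: 4

4


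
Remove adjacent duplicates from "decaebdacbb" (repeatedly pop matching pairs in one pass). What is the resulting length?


Input: decaebdacbb
Stack-based adjacent duplicate removal:
  Read 'd': push. Stack: d
  Read 'e': push. Stack: de
  Read 'c': push. Stack: dec
  Read 'a': push. Stack: deca
  Read 'e': push. Stack: decae
  Read 'b': push. Stack: decaeb
  Read 'd': push. Stack: decaebd
  Read 'a': push. Stack: decaebda
  Read 'c': push. Stack: decaebdac
  Read 'b': push. Stack: decaebdacb
  Read 'b': matches stack top 'b' => pop. Stack: decaebdac
Final stack: "decaebdac" (length 9)

9


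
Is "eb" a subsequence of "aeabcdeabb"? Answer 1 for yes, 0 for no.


Check if "eb" is a subsequence of "aeabcdeabb"
Greedy scan:
  Position 0 ('a'): no match needed
  Position 1 ('e'): matches sub[0] = 'e'
  Position 2 ('a'): no match needed
  Position 3 ('b'): matches sub[1] = 'b'
  Position 4 ('c'): no match needed
  Position 5 ('d'): no match needed
  Position 6 ('e'): no match needed
  Position 7 ('a'): no match needed
  Position 8 ('b'): no match needed
  Position 9 ('b'): no match needed
All 2 characters matched => is a subsequence

1


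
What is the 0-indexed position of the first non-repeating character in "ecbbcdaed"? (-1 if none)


Input: ecbbcdaed
Character frequencies:
  'a': 1
  'b': 2
  'c': 2
  'd': 2
  'e': 2
Scanning left to right for freq == 1:
  Position 0 ('e'): freq=2, skip
  Position 1 ('c'): freq=2, skip
  Position 2 ('b'): freq=2, skip
  Position 3 ('b'): freq=2, skip
  Position 4 ('c'): freq=2, skip
  Position 5 ('d'): freq=2, skip
  Position 6 ('a'): unique! => answer = 6

6


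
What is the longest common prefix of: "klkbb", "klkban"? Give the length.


Words: klkbb, klkban
  Position 0: all 'k' => match
  Position 1: all 'l' => match
  Position 2: all 'k' => match
  Position 3: all 'b' => match
  Position 4: ('b', 'a') => mismatch, stop
LCP = "klkb" (length 4)

4


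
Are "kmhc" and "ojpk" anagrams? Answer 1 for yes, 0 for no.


Strings: "kmhc", "ojpk"
Sorted first:  chkm
Sorted second: jkop
Differ at position 0: 'c' vs 'j' => not anagrams

0


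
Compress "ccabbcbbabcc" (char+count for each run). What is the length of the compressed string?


Input: ccabbcbbabcc
Runs:
  'c' x 2 => "c2"
  'a' x 1 => "a1"
  'b' x 2 => "b2"
  'c' x 1 => "c1"
  'b' x 2 => "b2"
  'a' x 1 => "a1"
  'b' x 1 => "b1"
  'c' x 2 => "c2"
Compressed: "c2a1b2c1b2a1b1c2"
Compressed length: 16

16


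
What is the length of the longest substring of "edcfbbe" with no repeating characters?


Input: "edcfbbe"
Sliding window (track last position of each char):
  Position 0 ('e'): window [0,0] length 1 -- new best
  Position 1 ('d'): window [0,1] length 2 -- new best
  Position 2 ('c'): window [0,2] length 3 -- new best
  Position 3 ('f'): window [0,3] length 4 -- new best
  Position 4 ('b'): window [0,4] length 5 -- new best
  Position 5 ('b'): repeat (last at 4), move window start to 5
  Position 5 ('b'): window [5,5] length 1
  Position 6 ('e'): window [5,6] length 2
Longest substring with no repeats: "edcfb" with length 5

5


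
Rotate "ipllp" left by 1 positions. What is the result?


Input: "ipllp", rotate left by 1
First 1 characters: "i"
Remaining characters: "pllp"
Concatenate remaining + first: "pllp" + "i" = "pllpi"

pllpi


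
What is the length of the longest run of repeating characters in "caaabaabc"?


Input: "caaabaabc"
Scanning for longest run:
  Position 1 ('a'): new char, reset run to 1
  Position 2 ('a'): continues run of 'a', length=2
  Position 3 ('a'): continues run of 'a', length=3
  Position 4 ('b'): new char, reset run to 1
  Position 5 ('a'): new char, reset run to 1
  Position 6 ('a'): continues run of 'a', length=2
  Position 7 ('b'): new char, reset run to 1
  Position 8 ('c'): new char, reset run to 1
Longest run: 'a' with length 3

3


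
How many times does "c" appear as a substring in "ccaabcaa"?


Searching for "c" in "ccaabcaa"
Scanning each position:
  Position 0: "c" => MATCH
  Position 1: "c" => MATCH
  Position 2: "a" => no
  Position 3: "a" => no
  Position 4: "b" => no
  Position 5: "c" => MATCH
  Position 6: "a" => no
  Position 7: "a" => no
Total occurrences: 3

3


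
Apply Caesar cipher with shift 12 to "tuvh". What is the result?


Caesar cipher: shift "tuvh" by 12
  't' (pos 19) + 12 = pos 5 = 'f'
  'u' (pos 20) + 12 = pos 6 = 'g'
  'v' (pos 21) + 12 = pos 7 = 'h'
  'h' (pos 7) + 12 = pos 19 = 't'
Result: fght

fght


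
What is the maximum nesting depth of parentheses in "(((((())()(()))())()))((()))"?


Input: "(((((())()(()))())()))((()))"
Tracking depth:
  Position 0 '(': depth becomes 1
  Position 1 '(': depth becomes 2
  Position 2 '(': depth becomes 3
  Position 3 '(': depth becomes 4
  Position 4 '(': depth becomes 5
  Position 5 '(': depth becomes 6
  Position 6 ')': depth becomes 5
  Position 7 ')': depth becomes 4
  Position 8 '(': depth becomes 5
  Position 9 ')': depth becomes 4
  Position 10 '(': depth becomes 5
  Position 11 '(': depth becomes 6
  Position 12 ')': depth becomes 5
  Position 13 ')': depth becomes 4
  Position 14 ')': depth becomes 3
  Position 15 '(': depth becomes 4
  Position 16 ')': depth becomes 3
  Position 17 ')': depth becomes 2
  Position 18 '(': depth becomes 3
  Position 19 ')': depth becomes 2
  Position 20 ')': depth becomes 1
  Position 21 ')': depth becomes 0
  Position 22 '(': depth becomes 1
  Position 23 '(': depth becomes 2
  Position 24 '(': depth becomes 3
  Position 25 ')': depth becomes 2
  Position 26 ')': depth becomes 1
  Position 27 ')': depth becomes 0
Maximum depth reached: 6

6


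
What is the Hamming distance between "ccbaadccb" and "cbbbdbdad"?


Comparing "ccbaadccb" and "cbbbdbdad" position by position:
  Position 0: 'c' vs 'c' => same
  Position 1: 'c' vs 'b' => differ
  Position 2: 'b' vs 'b' => same
  Position 3: 'a' vs 'b' => differ
  Position 4: 'a' vs 'd' => differ
  Position 5: 'd' vs 'b' => differ
  Position 6: 'c' vs 'd' => differ
  Position 7: 'c' vs 'a' => differ
  Position 8: 'b' vs 'd' => differ
Total differences (Hamming distance): 7

7


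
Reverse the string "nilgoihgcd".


Input: nilgoihgcd
Reading characters right to left:
  Position 9: 'd'
  Position 8: 'c'
  Position 7: 'g'
  Position 6: 'h'
  Position 5: 'i'
  Position 4: 'o'
  Position 3: 'g'
  Position 2: 'l'
  Position 1: 'i'
  Position 0: 'n'
Reversed: dcghioglin

dcghioglin


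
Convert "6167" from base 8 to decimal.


Input: "6167" in base 8
Positional expansion:
  Digit '6' (value 6) x 8^3 = 3072
  Digit '1' (value 1) x 8^2 = 64
  Digit '6' (value 6) x 8^1 = 48
  Digit '7' (value 7) x 8^0 = 7
Sum = 3191

3191


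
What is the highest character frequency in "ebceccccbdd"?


Input: ebceccccbdd
Character counts:
  'b': 2
  'c': 5
  'd': 2
  'e': 2
Maximum frequency: 5

5


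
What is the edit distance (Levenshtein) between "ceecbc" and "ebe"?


Computing edit distance: "ceecbc" -> "ebe"
DP table:
           e    b    e
      0    1    2    3
  c   1    1    2    3
  e   2    1    2    2
  e   3    2    2    2
  c   4    3    3    3
  b   5    4    3    4
  c   6    5    4    4
Edit distance = dp[6][3] = 4

4


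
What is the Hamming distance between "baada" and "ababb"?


Comparing "baada" and "ababb" position by position:
  Position 0: 'b' vs 'a' => differ
  Position 1: 'a' vs 'b' => differ
  Position 2: 'a' vs 'a' => same
  Position 3: 'd' vs 'b' => differ
  Position 4: 'a' vs 'b' => differ
Total differences (Hamming distance): 4

4


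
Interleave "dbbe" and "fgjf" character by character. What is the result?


Interleaving "dbbe" and "fgjf":
  Position 0: 'd' from first, 'f' from second => "df"
  Position 1: 'b' from first, 'g' from second => "bg"
  Position 2: 'b' from first, 'j' from second => "bj"
  Position 3: 'e' from first, 'f' from second => "ef"
Result: dfbgbjef

dfbgbjef


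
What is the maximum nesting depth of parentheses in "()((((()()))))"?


Input: "()((((()()))))"
Tracking depth:
  Position 0 '(': depth becomes 1
  Position 1 ')': depth becomes 0
  Position 2 '(': depth becomes 1
  Position 3 '(': depth becomes 2
  Position 4 '(': depth becomes 3
  Position 5 '(': depth becomes 4
  Position 6 '(': depth becomes 5
  Position 7 ')': depth becomes 4
  Position 8 '(': depth becomes 5
  Position 9 ')': depth becomes 4
  Position 10 ')': depth becomes 3
  Position 11 ')': depth becomes 2
  Position 12 ')': depth becomes 1
  Position 13 ')': depth becomes 0
Maximum depth reached: 5

5


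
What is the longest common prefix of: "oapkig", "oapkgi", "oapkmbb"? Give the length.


Words: oapkig, oapkgi, oapkmbb
  Position 0: all 'o' => match
  Position 1: all 'a' => match
  Position 2: all 'p' => match
  Position 3: all 'k' => match
  Position 4: ('i', 'g', 'm') => mismatch, stop
LCP = "oapk" (length 4)

4


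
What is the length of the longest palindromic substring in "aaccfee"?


Input: "aaccfee"
Checking substrings for palindromes:
  [0:2] "aa" (len 2) => palindrome
  [2:4] "cc" (len 2) => palindrome
  [5:7] "ee" (len 2) => palindrome
Longest palindromic substring: "aa" with length 2

2


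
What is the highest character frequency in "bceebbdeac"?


Input: bceebbdeac
Character counts:
  'a': 1
  'b': 3
  'c': 2
  'd': 1
  'e': 3
Maximum frequency: 3

3


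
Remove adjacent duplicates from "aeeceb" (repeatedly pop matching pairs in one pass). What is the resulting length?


Input: aeeceb
Stack-based adjacent duplicate removal:
  Read 'a': push. Stack: a
  Read 'e': push. Stack: ae
  Read 'e': matches stack top 'e' => pop. Stack: a
  Read 'c': push. Stack: ac
  Read 'e': push. Stack: ace
  Read 'b': push. Stack: aceb
Final stack: "aceb" (length 4)

4


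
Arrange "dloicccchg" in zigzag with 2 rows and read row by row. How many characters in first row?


Zigzag "dloicccchg" into 2 rows:
Placing characters:
  'd' => row 0
  'l' => row 1
  'o' => row 0
  'i' => row 1
  'c' => row 0
  'c' => row 1
  'c' => row 0
  'c' => row 1
  'h' => row 0
  'g' => row 1
Rows:
  Row 0: "docch"
  Row 1: "liccg"
First row length: 5

5


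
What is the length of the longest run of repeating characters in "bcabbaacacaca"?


Input: "bcabbaacacaca"
Scanning for longest run:
  Position 1 ('c'): new char, reset run to 1
  Position 2 ('a'): new char, reset run to 1
  Position 3 ('b'): new char, reset run to 1
  Position 4 ('b'): continues run of 'b', length=2
  Position 5 ('a'): new char, reset run to 1
  Position 6 ('a'): continues run of 'a', length=2
  Position 7 ('c'): new char, reset run to 1
  Position 8 ('a'): new char, reset run to 1
  Position 9 ('c'): new char, reset run to 1
  Position 10 ('a'): new char, reset run to 1
  Position 11 ('c'): new char, reset run to 1
  Position 12 ('a'): new char, reset run to 1
Longest run: 'b' with length 2

2


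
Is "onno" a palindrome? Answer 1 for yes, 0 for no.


Input: onno
Reversed: onno
  Compare pos 0 ('o') with pos 3 ('o'): match
  Compare pos 1 ('n') with pos 2 ('n'): match
Result: palindrome

1


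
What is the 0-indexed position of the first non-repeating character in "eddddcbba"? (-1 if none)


Input: eddddcbba
Character frequencies:
  'a': 1
  'b': 2
  'c': 1
  'd': 4
  'e': 1
Scanning left to right for freq == 1:
  Position 0 ('e'): unique! => answer = 0

0


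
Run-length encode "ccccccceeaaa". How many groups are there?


Input: ccccccceeaaa
Scanning for consecutive runs:
  Group 1: 'c' x 7 (positions 0-6)
  Group 2: 'e' x 2 (positions 7-8)
  Group 3: 'a' x 3 (positions 9-11)
Total groups: 3

3


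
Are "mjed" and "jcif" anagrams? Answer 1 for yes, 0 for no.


Strings: "mjed", "jcif"
Sorted first:  dejm
Sorted second: cfij
Differ at position 0: 'd' vs 'c' => not anagrams

0


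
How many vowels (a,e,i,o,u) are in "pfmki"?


Input: pfmki
Checking each character:
  'p' at position 0: consonant
  'f' at position 1: consonant
  'm' at position 2: consonant
  'k' at position 3: consonant
  'i' at position 4: vowel (running total: 1)
Total vowels: 1

1


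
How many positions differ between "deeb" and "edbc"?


Comparing "deeb" and "edbc" position by position:
  Position 0: 'd' vs 'e' => DIFFER
  Position 1: 'e' vs 'd' => DIFFER
  Position 2: 'e' vs 'b' => DIFFER
  Position 3: 'b' vs 'c' => DIFFER
Positions that differ: 4

4


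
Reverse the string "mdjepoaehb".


Input: mdjepoaehb
Reading characters right to left:
  Position 9: 'b'
  Position 8: 'h'
  Position 7: 'e'
  Position 6: 'a'
  Position 5: 'o'
  Position 4: 'p'
  Position 3: 'e'
  Position 2: 'j'
  Position 1: 'd'
  Position 0: 'm'
Reversed: bheaopejdm

bheaopejdm


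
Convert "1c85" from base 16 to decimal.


Input: "1c85" in base 16
Positional expansion:
  Digit '1' (value 1) x 16^3 = 4096
  Digit 'c' (value 12) x 16^2 = 3072
  Digit '8' (value 8) x 16^1 = 128
  Digit '5' (value 5) x 16^0 = 5
Sum = 7301

7301


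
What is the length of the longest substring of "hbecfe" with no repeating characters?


Input: "hbecfe"
Sliding window (track last position of each char):
  Position 0 ('h'): window [0,0] length 1 -- new best
  Position 1 ('b'): window [0,1] length 2 -- new best
  Position 2 ('e'): window [0,2] length 3 -- new best
  Position 3 ('c'): window [0,3] length 4 -- new best
  Position 4 ('f'): window [0,4] length 5 -- new best
  Position 5 ('e'): repeat (last at 2), move window start to 3
  Position 5 ('e'): window [3,5] length 3
Longest substring with no repeats: "hbecf" with length 5

5


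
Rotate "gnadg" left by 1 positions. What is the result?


Input: "gnadg", rotate left by 1
First 1 characters: "g"
Remaining characters: "nadg"
Concatenate remaining + first: "nadg" + "g" = "nadgg"

nadgg


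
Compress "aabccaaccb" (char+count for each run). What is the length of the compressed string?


Input: aabccaaccb
Runs:
  'a' x 2 => "a2"
  'b' x 1 => "b1"
  'c' x 2 => "c2"
  'a' x 2 => "a2"
  'c' x 2 => "c2"
  'b' x 1 => "b1"
Compressed: "a2b1c2a2c2b1"
Compressed length: 12

12


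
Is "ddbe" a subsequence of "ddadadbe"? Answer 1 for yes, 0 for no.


Check if "ddbe" is a subsequence of "ddadadbe"
Greedy scan:
  Position 0 ('d'): matches sub[0] = 'd'
  Position 1 ('d'): matches sub[1] = 'd'
  Position 2 ('a'): no match needed
  Position 3 ('d'): no match needed
  Position 4 ('a'): no match needed
  Position 5 ('d'): no match needed
  Position 6 ('b'): matches sub[2] = 'b'
  Position 7 ('e'): matches sub[3] = 'e'
All 4 characters matched => is a subsequence

1


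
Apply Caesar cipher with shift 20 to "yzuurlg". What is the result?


Caesar cipher: shift "yzuurlg" by 20
  'y' (pos 24) + 20 = pos 18 = 's'
  'z' (pos 25) + 20 = pos 19 = 't'
  'u' (pos 20) + 20 = pos 14 = 'o'
  'u' (pos 20) + 20 = pos 14 = 'o'
  'r' (pos 17) + 20 = pos 11 = 'l'
  'l' (pos 11) + 20 = pos 5 = 'f'
  'g' (pos 6) + 20 = pos 0 = 'a'
Result: stoolfa

stoolfa


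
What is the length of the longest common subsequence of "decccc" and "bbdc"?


LCS of "decccc" and "bbdc"
DP table:
           b    b    d    c
      0    0    0    0    0
  d   0    0    0    1    1
  e   0    0    0    1    1
  c   0    0    0    1    2
  c   0    0    0    1    2
  c   0    0    0    1    2
  c   0    0    0    1    2
LCS length = dp[6][4] = 2

2


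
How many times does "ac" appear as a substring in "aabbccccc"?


Searching for "ac" in "aabbccccc"
Scanning each position:
  Position 0: "aa" => no
  Position 1: "ab" => no
  Position 2: "bb" => no
  Position 3: "bc" => no
  Position 4: "cc" => no
  Position 5: "cc" => no
  Position 6: "cc" => no
  Position 7: "cc" => no
Total occurrences: 0

0


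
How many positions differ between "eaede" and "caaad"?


Comparing "eaede" and "caaad" position by position:
  Position 0: 'e' vs 'c' => DIFFER
  Position 1: 'a' vs 'a' => same
  Position 2: 'e' vs 'a' => DIFFER
  Position 3: 'd' vs 'a' => DIFFER
  Position 4: 'e' vs 'd' => DIFFER
Positions that differ: 4

4


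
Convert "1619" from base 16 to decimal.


Input: "1619" in base 16
Positional expansion:
  Digit '1' (value 1) x 16^3 = 4096
  Digit '6' (value 6) x 16^2 = 1536
  Digit '1' (value 1) x 16^1 = 16
  Digit '9' (value 9) x 16^0 = 9
Sum = 5657

5657


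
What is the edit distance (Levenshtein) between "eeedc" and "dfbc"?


Computing edit distance: "eeedc" -> "dfbc"
DP table:
           d    f    b    c
      0    1    2    3    4
  e   1    1    2    3    4
  e   2    2    2    3    4
  e   3    3    3    3    4
  d   4    3    4    4    4
  c   5    4    4    5    4
Edit distance = dp[5][4] = 4

4


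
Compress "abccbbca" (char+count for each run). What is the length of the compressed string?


Input: abccbbca
Runs:
  'a' x 1 => "a1"
  'b' x 1 => "b1"
  'c' x 2 => "c2"
  'b' x 2 => "b2"
  'c' x 1 => "c1"
  'a' x 1 => "a1"
Compressed: "a1b1c2b2c1a1"
Compressed length: 12

12


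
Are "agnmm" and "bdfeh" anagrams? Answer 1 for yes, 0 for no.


Strings: "agnmm", "bdfeh"
Sorted first:  agmmn
Sorted second: bdefh
Differ at position 0: 'a' vs 'b' => not anagrams

0


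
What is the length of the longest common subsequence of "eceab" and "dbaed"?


LCS of "eceab" and "dbaed"
DP table:
           d    b    a    e    d
      0    0    0    0    0    0
  e   0    0    0    0    1    1
  c   0    0    0    0    1    1
  e   0    0    0    0    1    1
  a   0    0    0    1    1    1
  b   0    0    1    1    1    1
LCS length = dp[5][5] = 1

1


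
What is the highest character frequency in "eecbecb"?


Input: eecbecb
Character counts:
  'b': 2
  'c': 2
  'e': 3
Maximum frequency: 3

3


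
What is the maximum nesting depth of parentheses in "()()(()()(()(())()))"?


Input: "()()(()()(()(())()))"
Tracking depth:
  Position 0 '(': depth becomes 1
  Position 1 ')': depth becomes 0
  Position 2 '(': depth becomes 1
  Position 3 ')': depth becomes 0
  Position 4 '(': depth becomes 1
  Position 5 '(': depth becomes 2
  Position 6 ')': depth becomes 1
  Position 7 '(': depth becomes 2
  Position 8 ')': depth becomes 1
  Position 9 '(': depth becomes 2
  Position 10 '(': depth becomes 3
  Position 11 ')': depth becomes 2
  Position 12 '(': depth becomes 3
  Position 13 '(': depth becomes 4
  Position 14 ')': depth becomes 3
  Position 15 ')': depth becomes 2
  Position 16 '(': depth becomes 3
  Position 17 ')': depth becomes 2
  Position 18 ')': depth becomes 1
  Position 19 ')': depth becomes 0
Maximum depth reached: 4

4


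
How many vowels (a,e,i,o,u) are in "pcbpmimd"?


Input: pcbpmimd
Checking each character:
  'p' at position 0: consonant
  'c' at position 1: consonant
  'b' at position 2: consonant
  'p' at position 3: consonant
  'm' at position 4: consonant
  'i' at position 5: vowel (running total: 1)
  'm' at position 6: consonant
  'd' at position 7: consonant
Total vowels: 1

1


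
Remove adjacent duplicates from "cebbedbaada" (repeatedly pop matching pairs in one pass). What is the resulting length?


Input: cebbedbaada
Stack-based adjacent duplicate removal:
  Read 'c': push. Stack: c
  Read 'e': push. Stack: ce
  Read 'b': push. Stack: ceb
  Read 'b': matches stack top 'b' => pop. Stack: ce
  Read 'e': matches stack top 'e' => pop. Stack: c
  Read 'd': push. Stack: cd
  Read 'b': push. Stack: cdb
  Read 'a': push. Stack: cdba
  Read 'a': matches stack top 'a' => pop. Stack: cdb
  Read 'd': push. Stack: cdbd
  Read 'a': push. Stack: cdbda
Final stack: "cdbda" (length 5)

5


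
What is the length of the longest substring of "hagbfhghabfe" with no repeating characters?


Input: "hagbfhghabfe"
Sliding window (track last position of each char):
  Position 0 ('h'): window [0,0] length 1 -- new best
  Position 1 ('a'): window [0,1] length 2 -- new best
  Position 2 ('g'): window [0,2] length 3 -- new best
  Position 3 ('b'): window [0,3] length 4 -- new best
  Position 4 ('f'): window [0,4] length 5 -- new best
  Position 5 ('h'): repeat (last at 0), move window start to 1
  Position 5 ('h'): window [1,5] length 5
  Position 6 ('g'): repeat (last at 2), move window start to 3
  Position 6 ('g'): window [3,6] length 4
  Position 7 ('h'): repeat (last at 5), move window start to 6
  Position 7 ('h'): window [6,7] length 2
  Position 8 ('a'): window [6,8] length 3
  Position 9 ('b'): window [6,9] length 4
  Position 10 ('f'): window [6,10] length 5
  Position 11 ('e'): window [6,11] length 6 -- new best
Longest substring with no repeats: "ghabfe" with length 6

6


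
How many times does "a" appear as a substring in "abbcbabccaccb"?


Searching for "a" in "abbcbabccaccb"
Scanning each position:
  Position 0: "a" => MATCH
  Position 1: "b" => no
  Position 2: "b" => no
  Position 3: "c" => no
  Position 4: "b" => no
  Position 5: "a" => MATCH
  Position 6: "b" => no
  Position 7: "c" => no
  Position 8: "c" => no
  Position 9: "a" => MATCH
  Position 10: "c" => no
  Position 11: "c" => no
  Position 12: "b" => no
Total occurrences: 3

3


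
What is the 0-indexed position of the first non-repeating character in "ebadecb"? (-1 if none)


Input: ebadecb
Character frequencies:
  'a': 1
  'b': 2
  'c': 1
  'd': 1
  'e': 2
Scanning left to right for freq == 1:
  Position 0 ('e'): freq=2, skip
  Position 1 ('b'): freq=2, skip
  Position 2 ('a'): unique! => answer = 2

2


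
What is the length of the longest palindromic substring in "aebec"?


Input: "aebec"
Checking substrings for palindromes:
  [1:4] "ebe" (len 3) => palindrome
Longest palindromic substring: "ebe" with length 3

3


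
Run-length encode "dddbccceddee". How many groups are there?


Input: dddbccceddee
Scanning for consecutive runs:
  Group 1: 'd' x 3 (positions 0-2)
  Group 2: 'b' x 1 (positions 3-3)
  Group 3: 'c' x 3 (positions 4-6)
  Group 4: 'e' x 1 (positions 7-7)
  Group 5: 'd' x 2 (positions 8-9)
  Group 6: 'e' x 2 (positions 10-11)
Total groups: 6

6


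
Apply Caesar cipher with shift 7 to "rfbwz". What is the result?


Caesar cipher: shift "rfbwz" by 7
  'r' (pos 17) + 7 = pos 24 = 'y'
  'f' (pos 5) + 7 = pos 12 = 'm'
  'b' (pos 1) + 7 = pos 8 = 'i'
  'w' (pos 22) + 7 = pos 3 = 'd'
  'z' (pos 25) + 7 = pos 6 = 'g'
Result: ymidg

ymidg


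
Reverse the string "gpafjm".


Input: gpafjm
Reading characters right to left:
  Position 5: 'm'
  Position 4: 'j'
  Position 3: 'f'
  Position 2: 'a'
  Position 1: 'p'
  Position 0: 'g'
Reversed: mjfapg

mjfapg


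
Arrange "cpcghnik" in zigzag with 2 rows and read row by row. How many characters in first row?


Zigzag "cpcghnik" into 2 rows:
Placing characters:
  'c' => row 0
  'p' => row 1
  'c' => row 0
  'g' => row 1
  'h' => row 0
  'n' => row 1
  'i' => row 0
  'k' => row 1
Rows:
  Row 0: "cchi"
  Row 1: "pgnk"
First row length: 4

4


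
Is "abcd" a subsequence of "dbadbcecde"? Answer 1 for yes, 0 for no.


Check if "abcd" is a subsequence of "dbadbcecde"
Greedy scan:
  Position 0 ('d'): no match needed
  Position 1 ('b'): no match needed
  Position 2 ('a'): matches sub[0] = 'a'
  Position 3 ('d'): no match needed
  Position 4 ('b'): matches sub[1] = 'b'
  Position 5 ('c'): matches sub[2] = 'c'
  Position 6 ('e'): no match needed
  Position 7 ('c'): no match needed
  Position 8 ('d'): matches sub[3] = 'd'
  Position 9 ('e'): no match needed
All 4 characters matched => is a subsequence

1


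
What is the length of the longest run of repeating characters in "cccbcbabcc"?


Input: "cccbcbabcc"
Scanning for longest run:
  Position 1 ('c'): continues run of 'c', length=2
  Position 2 ('c'): continues run of 'c', length=3
  Position 3 ('b'): new char, reset run to 1
  Position 4 ('c'): new char, reset run to 1
  Position 5 ('b'): new char, reset run to 1
  Position 6 ('a'): new char, reset run to 1
  Position 7 ('b'): new char, reset run to 1
  Position 8 ('c'): new char, reset run to 1
  Position 9 ('c'): continues run of 'c', length=2
Longest run: 'c' with length 3

3


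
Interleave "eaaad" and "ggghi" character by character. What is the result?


Interleaving "eaaad" and "ggghi":
  Position 0: 'e' from first, 'g' from second => "eg"
  Position 1: 'a' from first, 'g' from second => "ag"
  Position 2: 'a' from first, 'g' from second => "ag"
  Position 3: 'a' from first, 'h' from second => "ah"
  Position 4: 'd' from first, 'i' from second => "di"
Result: egagagahdi

egagagahdi


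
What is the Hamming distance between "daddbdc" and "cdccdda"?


Comparing "daddbdc" and "cdccdda" position by position:
  Position 0: 'd' vs 'c' => differ
  Position 1: 'a' vs 'd' => differ
  Position 2: 'd' vs 'c' => differ
  Position 3: 'd' vs 'c' => differ
  Position 4: 'b' vs 'd' => differ
  Position 5: 'd' vs 'd' => same
  Position 6: 'c' vs 'a' => differ
Total differences (Hamming distance): 6

6


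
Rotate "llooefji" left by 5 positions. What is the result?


Input: "llooefji", rotate left by 5
First 5 characters: "llooe"
Remaining characters: "fji"
Concatenate remaining + first: "fji" + "llooe" = "fjillooe"

fjillooe


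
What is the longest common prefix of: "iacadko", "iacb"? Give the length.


Words: iacadko, iacb
  Position 0: all 'i' => match
  Position 1: all 'a' => match
  Position 2: all 'c' => match
  Position 3: ('a', 'b') => mismatch, stop
LCP = "iac" (length 3)

3


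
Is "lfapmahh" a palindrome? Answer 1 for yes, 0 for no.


Input: lfapmahh
Reversed: hhampafl
  Compare pos 0 ('l') with pos 7 ('h'): MISMATCH
  Compare pos 1 ('f') with pos 6 ('h'): MISMATCH
  Compare pos 2 ('a') with pos 5 ('a'): match
  Compare pos 3 ('p') with pos 4 ('m'): MISMATCH
Result: not a palindrome

0


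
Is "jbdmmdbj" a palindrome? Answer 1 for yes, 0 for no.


Input: jbdmmdbj
Reversed: jbdmmdbj
  Compare pos 0 ('j') with pos 7 ('j'): match
  Compare pos 1 ('b') with pos 6 ('b'): match
  Compare pos 2 ('d') with pos 5 ('d'): match
  Compare pos 3 ('m') with pos 4 ('m'): match
Result: palindrome

1


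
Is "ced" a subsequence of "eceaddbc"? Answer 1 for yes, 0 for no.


Check if "ced" is a subsequence of "eceaddbc"
Greedy scan:
  Position 0 ('e'): no match needed
  Position 1 ('c'): matches sub[0] = 'c'
  Position 2 ('e'): matches sub[1] = 'e'
  Position 3 ('a'): no match needed
  Position 4 ('d'): matches sub[2] = 'd'
  Position 5 ('d'): no match needed
  Position 6 ('b'): no match needed
  Position 7 ('c'): no match needed
All 3 characters matched => is a subsequence

1


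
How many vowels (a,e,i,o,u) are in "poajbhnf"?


Input: poajbhnf
Checking each character:
  'p' at position 0: consonant
  'o' at position 1: vowel (running total: 1)
  'a' at position 2: vowel (running total: 2)
  'j' at position 3: consonant
  'b' at position 4: consonant
  'h' at position 5: consonant
  'n' at position 6: consonant
  'f' at position 7: consonant
Total vowels: 2

2


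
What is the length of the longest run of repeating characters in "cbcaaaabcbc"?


Input: "cbcaaaabcbc"
Scanning for longest run:
  Position 1 ('b'): new char, reset run to 1
  Position 2 ('c'): new char, reset run to 1
  Position 3 ('a'): new char, reset run to 1
  Position 4 ('a'): continues run of 'a', length=2
  Position 5 ('a'): continues run of 'a', length=3
  Position 6 ('a'): continues run of 'a', length=4
  Position 7 ('b'): new char, reset run to 1
  Position 8 ('c'): new char, reset run to 1
  Position 9 ('b'): new char, reset run to 1
  Position 10 ('c'): new char, reset run to 1
Longest run: 'a' with length 4

4


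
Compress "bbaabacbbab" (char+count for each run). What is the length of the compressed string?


Input: bbaabacbbab
Runs:
  'b' x 2 => "b2"
  'a' x 2 => "a2"
  'b' x 1 => "b1"
  'a' x 1 => "a1"
  'c' x 1 => "c1"
  'b' x 2 => "b2"
  'a' x 1 => "a1"
  'b' x 1 => "b1"
Compressed: "b2a2b1a1c1b2a1b1"
Compressed length: 16

16


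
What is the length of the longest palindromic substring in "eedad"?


Input: "eedad"
Checking substrings for palindromes:
  [2:5] "dad" (len 3) => palindrome
  [0:2] "ee" (len 2) => palindrome
Longest palindromic substring: "dad" with length 3

3


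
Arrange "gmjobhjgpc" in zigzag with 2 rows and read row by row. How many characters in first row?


Zigzag "gmjobhjgpc" into 2 rows:
Placing characters:
  'g' => row 0
  'm' => row 1
  'j' => row 0
  'o' => row 1
  'b' => row 0
  'h' => row 1
  'j' => row 0
  'g' => row 1
  'p' => row 0
  'c' => row 1
Rows:
  Row 0: "gjbjp"
  Row 1: "mohgc"
First row length: 5

5


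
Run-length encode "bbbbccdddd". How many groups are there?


Input: bbbbccdddd
Scanning for consecutive runs:
  Group 1: 'b' x 4 (positions 0-3)
  Group 2: 'c' x 2 (positions 4-5)
  Group 3: 'd' x 4 (positions 6-9)
Total groups: 3

3


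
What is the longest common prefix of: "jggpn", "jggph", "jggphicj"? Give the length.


Words: jggpn, jggph, jggphicj
  Position 0: all 'j' => match
  Position 1: all 'g' => match
  Position 2: all 'g' => match
  Position 3: all 'p' => match
  Position 4: ('n', 'h', 'h') => mismatch, stop
LCP = "jggp" (length 4)

4


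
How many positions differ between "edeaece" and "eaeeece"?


Comparing "edeaece" and "eaeeece" position by position:
  Position 0: 'e' vs 'e' => same
  Position 1: 'd' vs 'a' => DIFFER
  Position 2: 'e' vs 'e' => same
  Position 3: 'a' vs 'e' => DIFFER
  Position 4: 'e' vs 'e' => same
  Position 5: 'c' vs 'c' => same
  Position 6: 'e' vs 'e' => same
Positions that differ: 2

2


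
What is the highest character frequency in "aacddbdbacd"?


Input: aacddbdbacd
Character counts:
  'a': 3
  'b': 2
  'c': 2
  'd': 4
Maximum frequency: 4

4


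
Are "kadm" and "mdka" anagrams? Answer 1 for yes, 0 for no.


Strings: "kadm", "mdka"
Sorted first:  adkm
Sorted second: adkm
Sorted forms match => anagrams

1


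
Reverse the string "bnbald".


Input: bnbald
Reading characters right to left:
  Position 5: 'd'
  Position 4: 'l'
  Position 3: 'a'
  Position 2: 'b'
  Position 1: 'n'
  Position 0: 'b'
Reversed: dlabnb

dlabnb


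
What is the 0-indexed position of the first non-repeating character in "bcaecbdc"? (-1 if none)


Input: bcaecbdc
Character frequencies:
  'a': 1
  'b': 2
  'c': 3
  'd': 1
  'e': 1
Scanning left to right for freq == 1:
  Position 0 ('b'): freq=2, skip
  Position 1 ('c'): freq=3, skip
  Position 2 ('a'): unique! => answer = 2

2


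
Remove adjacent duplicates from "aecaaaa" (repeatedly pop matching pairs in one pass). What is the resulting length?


Input: aecaaaa
Stack-based adjacent duplicate removal:
  Read 'a': push. Stack: a
  Read 'e': push. Stack: ae
  Read 'c': push. Stack: aec
  Read 'a': push. Stack: aeca
  Read 'a': matches stack top 'a' => pop. Stack: aec
  Read 'a': push. Stack: aeca
  Read 'a': matches stack top 'a' => pop. Stack: aec
Final stack: "aec" (length 3)

3


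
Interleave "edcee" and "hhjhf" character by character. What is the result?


Interleaving "edcee" and "hhjhf":
  Position 0: 'e' from first, 'h' from second => "eh"
  Position 1: 'd' from first, 'h' from second => "dh"
  Position 2: 'c' from first, 'j' from second => "cj"
  Position 3: 'e' from first, 'h' from second => "eh"
  Position 4: 'e' from first, 'f' from second => "ef"
Result: ehdhcjehef

ehdhcjehef


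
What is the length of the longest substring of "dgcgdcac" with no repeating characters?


Input: "dgcgdcac"
Sliding window (track last position of each char):
  Position 0 ('d'): window [0,0] length 1 -- new best
  Position 1 ('g'): window [0,1] length 2 -- new best
  Position 2 ('c'): window [0,2] length 3 -- new best
  Position 3 ('g'): repeat (last at 1), move window start to 2
  Position 3 ('g'): window [2,3] length 2
  Position 4 ('d'): window [2,4] length 3
  Position 5 ('c'): repeat (last at 2), move window start to 3
  Position 5 ('c'): window [3,5] length 3
  Position 6 ('a'): window [3,6] length 4 -- new best
  Position 7 ('c'): repeat (last at 5), move window start to 6
  Position 7 ('c'): window [6,7] length 2
Longest substring with no repeats: "gdca" with length 4

4


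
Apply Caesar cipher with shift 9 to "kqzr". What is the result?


Caesar cipher: shift "kqzr" by 9
  'k' (pos 10) + 9 = pos 19 = 't'
  'q' (pos 16) + 9 = pos 25 = 'z'
  'z' (pos 25) + 9 = pos 8 = 'i'
  'r' (pos 17) + 9 = pos 0 = 'a'
Result: tzia

tzia


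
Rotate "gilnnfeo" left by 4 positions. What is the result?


Input: "gilnnfeo", rotate left by 4
First 4 characters: "giln"
Remaining characters: "nfeo"
Concatenate remaining + first: "nfeo" + "giln" = "nfeogiln"

nfeogiln


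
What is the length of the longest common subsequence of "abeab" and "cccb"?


LCS of "abeab" and "cccb"
DP table:
           c    c    c    b
      0    0    0    0    0
  a   0    0    0    0    0
  b   0    0    0    0    1
  e   0    0    0    0    1
  a   0    0    0    0    1
  b   0    0    0    0    1
LCS length = dp[5][4] = 1

1


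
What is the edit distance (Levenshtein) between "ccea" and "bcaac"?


Computing edit distance: "ccea" -> "bcaac"
DP table:
           b    c    a    a    c
      0    1    2    3    4    5
  c   1    1    1    2    3    4
  c   2    2    1    2    3    3
  e   3    3    2    2    3    4
  a   4    4    3    2    2    3
Edit distance = dp[4][5] = 3

3


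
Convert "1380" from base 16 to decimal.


Input: "1380" in base 16
Positional expansion:
  Digit '1' (value 1) x 16^3 = 4096
  Digit '3' (value 3) x 16^2 = 768
  Digit '8' (value 8) x 16^1 = 128
  Digit '0' (value 0) x 16^0 = 0
Sum = 4992

4992


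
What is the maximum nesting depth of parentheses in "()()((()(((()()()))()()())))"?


Input: "()()((()(((()()()))()()())))"
Tracking depth:
  Position 0 '(': depth becomes 1
  Position 1 ')': depth becomes 0
  Position 2 '(': depth becomes 1
  Position 3 ')': depth becomes 0
  Position 4 '(': depth becomes 1
  Position 5 '(': depth becomes 2
  Position 6 '(': depth becomes 3
  Position 7 ')': depth becomes 2
  Position 8 '(': depth becomes 3
  Position 9 '(': depth becomes 4
  Position 10 '(': depth becomes 5
  Position 11 '(': depth becomes 6
  Position 12 ')': depth becomes 5
  Position 13 '(': depth becomes 6
  Position 14 ')': depth becomes 5
  Position 15 '(': depth becomes 6
  Position 16 ')': depth becomes 5
  Position 17 ')': depth becomes 4
  Position 18 ')': depth becomes 3
  Position 19 '(': depth becomes 4
  Position 20 ')': depth becomes 3
  Position 21 '(': depth becomes 4
  Position 22 ')': depth becomes 3
  Position 23 '(': depth becomes 4
  Position 24 ')': depth becomes 3
  Position 25 ')': depth becomes 2
  Position 26 ')': depth becomes 1
  Position 27 ')': depth becomes 0
Maximum depth reached: 6

6


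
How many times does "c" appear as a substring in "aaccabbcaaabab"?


Searching for "c" in "aaccabbcaaabab"
Scanning each position:
  Position 0: "a" => no
  Position 1: "a" => no
  Position 2: "c" => MATCH
  Position 3: "c" => MATCH
  Position 4: "a" => no
  Position 5: "b" => no
  Position 6: "b" => no
  Position 7: "c" => MATCH
  Position 8: "a" => no
  Position 9: "a" => no
  Position 10: "a" => no
  Position 11: "b" => no
  Position 12: "a" => no
  Position 13: "b" => no
Total occurrences: 3

3


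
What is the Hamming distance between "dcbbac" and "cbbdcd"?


Comparing "dcbbac" and "cbbdcd" position by position:
  Position 0: 'd' vs 'c' => differ
  Position 1: 'c' vs 'b' => differ
  Position 2: 'b' vs 'b' => same
  Position 3: 'b' vs 'd' => differ
  Position 4: 'a' vs 'c' => differ
  Position 5: 'c' vs 'd' => differ
Total differences (Hamming distance): 5

5


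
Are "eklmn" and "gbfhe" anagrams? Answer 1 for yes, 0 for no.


Strings: "eklmn", "gbfhe"
Sorted first:  eklmn
Sorted second: befgh
Differ at position 0: 'e' vs 'b' => not anagrams

0


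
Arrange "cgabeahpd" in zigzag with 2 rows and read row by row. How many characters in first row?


Zigzag "cgabeahpd" into 2 rows:
Placing characters:
  'c' => row 0
  'g' => row 1
  'a' => row 0
  'b' => row 1
  'e' => row 0
  'a' => row 1
  'h' => row 0
  'p' => row 1
  'd' => row 0
Rows:
  Row 0: "caehd"
  Row 1: "gbap"
First row length: 5

5


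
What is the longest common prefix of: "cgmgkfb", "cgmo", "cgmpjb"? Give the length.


Words: cgmgkfb, cgmo, cgmpjb
  Position 0: all 'c' => match
  Position 1: all 'g' => match
  Position 2: all 'm' => match
  Position 3: ('g', 'o', 'p') => mismatch, stop
LCP = "cgm" (length 3)

3


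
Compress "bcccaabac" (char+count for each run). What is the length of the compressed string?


Input: bcccaabac
Runs:
  'b' x 1 => "b1"
  'c' x 3 => "c3"
  'a' x 2 => "a2"
  'b' x 1 => "b1"
  'a' x 1 => "a1"
  'c' x 1 => "c1"
Compressed: "b1c3a2b1a1c1"
Compressed length: 12

12
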